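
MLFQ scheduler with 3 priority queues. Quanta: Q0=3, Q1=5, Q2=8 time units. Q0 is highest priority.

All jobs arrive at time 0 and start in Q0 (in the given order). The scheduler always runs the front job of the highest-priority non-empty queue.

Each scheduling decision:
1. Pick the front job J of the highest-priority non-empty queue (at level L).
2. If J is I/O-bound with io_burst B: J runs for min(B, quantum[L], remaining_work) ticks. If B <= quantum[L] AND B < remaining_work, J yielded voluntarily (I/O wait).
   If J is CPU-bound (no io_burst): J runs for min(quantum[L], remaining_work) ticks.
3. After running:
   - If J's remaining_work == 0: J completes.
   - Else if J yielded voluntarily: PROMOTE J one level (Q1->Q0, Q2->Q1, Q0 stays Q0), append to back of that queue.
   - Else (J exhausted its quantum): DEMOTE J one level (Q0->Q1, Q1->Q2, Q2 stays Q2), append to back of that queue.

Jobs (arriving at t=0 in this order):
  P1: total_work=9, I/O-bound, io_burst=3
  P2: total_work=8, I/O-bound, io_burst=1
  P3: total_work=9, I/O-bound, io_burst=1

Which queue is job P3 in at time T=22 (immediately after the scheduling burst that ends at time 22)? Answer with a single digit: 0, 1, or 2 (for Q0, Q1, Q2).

Answer: 0

Derivation:
t=0-3: P1@Q0 runs 3, rem=6, I/O yield, promote→Q0. Q0=[P2,P3,P1] Q1=[] Q2=[]
t=3-4: P2@Q0 runs 1, rem=7, I/O yield, promote→Q0. Q0=[P3,P1,P2] Q1=[] Q2=[]
t=4-5: P3@Q0 runs 1, rem=8, I/O yield, promote→Q0. Q0=[P1,P2,P3] Q1=[] Q2=[]
t=5-8: P1@Q0 runs 3, rem=3, I/O yield, promote→Q0. Q0=[P2,P3,P1] Q1=[] Q2=[]
t=8-9: P2@Q0 runs 1, rem=6, I/O yield, promote→Q0. Q0=[P3,P1,P2] Q1=[] Q2=[]
t=9-10: P3@Q0 runs 1, rem=7, I/O yield, promote→Q0. Q0=[P1,P2,P3] Q1=[] Q2=[]
t=10-13: P1@Q0 runs 3, rem=0, completes. Q0=[P2,P3] Q1=[] Q2=[]
t=13-14: P2@Q0 runs 1, rem=5, I/O yield, promote→Q0. Q0=[P3,P2] Q1=[] Q2=[]
t=14-15: P3@Q0 runs 1, rem=6, I/O yield, promote→Q0. Q0=[P2,P3] Q1=[] Q2=[]
t=15-16: P2@Q0 runs 1, rem=4, I/O yield, promote→Q0. Q0=[P3,P2] Q1=[] Q2=[]
t=16-17: P3@Q0 runs 1, rem=5, I/O yield, promote→Q0. Q0=[P2,P3] Q1=[] Q2=[]
t=17-18: P2@Q0 runs 1, rem=3, I/O yield, promote→Q0. Q0=[P3,P2] Q1=[] Q2=[]
t=18-19: P3@Q0 runs 1, rem=4, I/O yield, promote→Q0. Q0=[P2,P3] Q1=[] Q2=[]
t=19-20: P2@Q0 runs 1, rem=2, I/O yield, promote→Q0. Q0=[P3,P2] Q1=[] Q2=[]
t=20-21: P3@Q0 runs 1, rem=3, I/O yield, promote→Q0. Q0=[P2,P3] Q1=[] Q2=[]
t=21-22: P2@Q0 runs 1, rem=1, I/O yield, promote→Q0. Q0=[P3,P2] Q1=[] Q2=[]
t=22-23: P3@Q0 runs 1, rem=2, I/O yield, promote→Q0. Q0=[P2,P3] Q1=[] Q2=[]
t=23-24: P2@Q0 runs 1, rem=0, completes. Q0=[P3] Q1=[] Q2=[]
t=24-25: P3@Q0 runs 1, rem=1, I/O yield, promote→Q0. Q0=[P3] Q1=[] Q2=[]
t=25-26: P3@Q0 runs 1, rem=0, completes. Q0=[] Q1=[] Q2=[]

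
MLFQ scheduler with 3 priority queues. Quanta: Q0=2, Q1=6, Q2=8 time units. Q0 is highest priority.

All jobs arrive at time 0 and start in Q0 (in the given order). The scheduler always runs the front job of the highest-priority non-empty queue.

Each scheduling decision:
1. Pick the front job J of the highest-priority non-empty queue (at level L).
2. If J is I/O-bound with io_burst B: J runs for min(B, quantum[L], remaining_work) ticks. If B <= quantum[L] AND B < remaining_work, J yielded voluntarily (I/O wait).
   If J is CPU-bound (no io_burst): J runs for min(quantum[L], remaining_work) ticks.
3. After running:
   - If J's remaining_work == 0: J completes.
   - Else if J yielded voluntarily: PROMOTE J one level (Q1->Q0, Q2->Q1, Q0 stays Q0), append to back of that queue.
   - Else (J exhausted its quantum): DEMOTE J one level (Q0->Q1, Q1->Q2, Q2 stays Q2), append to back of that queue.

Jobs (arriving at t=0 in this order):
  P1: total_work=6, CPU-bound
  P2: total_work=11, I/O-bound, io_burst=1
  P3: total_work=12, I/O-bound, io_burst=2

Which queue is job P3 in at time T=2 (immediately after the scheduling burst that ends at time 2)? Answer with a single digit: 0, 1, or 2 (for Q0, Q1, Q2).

Answer: 0

Derivation:
t=0-2: P1@Q0 runs 2, rem=4, quantum used, demote→Q1. Q0=[P2,P3] Q1=[P1] Q2=[]
t=2-3: P2@Q0 runs 1, rem=10, I/O yield, promote→Q0. Q0=[P3,P2] Q1=[P1] Q2=[]
t=3-5: P3@Q0 runs 2, rem=10, I/O yield, promote→Q0. Q0=[P2,P3] Q1=[P1] Q2=[]
t=5-6: P2@Q0 runs 1, rem=9, I/O yield, promote→Q0. Q0=[P3,P2] Q1=[P1] Q2=[]
t=6-8: P3@Q0 runs 2, rem=8, I/O yield, promote→Q0. Q0=[P2,P3] Q1=[P1] Q2=[]
t=8-9: P2@Q0 runs 1, rem=8, I/O yield, promote→Q0. Q0=[P3,P2] Q1=[P1] Q2=[]
t=9-11: P3@Q0 runs 2, rem=6, I/O yield, promote→Q0. Q0=[P2,P3] Q1=[P1] Q2=[]
t=11-12: P2@Q0 runs 1, rem=7, I/O yield, promote→Q0. Q0=[P3,P2] Q1=[P1] Q2=[]
t=12-14: P3@Q0 runs 2, rem=4, I/O yield, promote→Q0. Q0=[P2,P3] Q1=[P1] Q2=[]
t=14-15: P2@Q0 runs 1, rem=6, I/O yield, promote→Q0. Q0=[P3,P2] Q1=[P1] Q2=[]
t=15-17: P3@Q0 runs 2, rem=2, I/O yield, promote→Q0. Q0=[P2,P3] Q1=[P1] Q2=[]
t=17-18: P2@Q0 runs 1, rem=5, I/O yield, promote→Q0. Q0=[P3,P2] Q1=[P1] Q2=[]
t=18-20: P3@Q0 runs 2, rem=0, completes. Q0=[P2] Q1=[P1] Q2=[]
t=20-21: P2@Q0 runs 1, rem=4, I/O yield, promote→Q0. Q0=[P2] Q1=[P1] Q2=[]
t=21-22: P2@Q0 runs 1, rem=3, I/O yield, promote→Q0. Q0=[P2] Q1=[P1] Q2=[]
t=22-23: P2@Q0 runs 1, rem=2, I/O yield, promote→Q0. Q0=[P2] Q1=[P1] Q2=[]
t=23-24: P2@Q0 runs 1, rem=1, I/O yield, promote→Q0. Q0=[P2] Q1=[P1] Q2=[]
t=24-25: P2@Q0 runs 1, rem=0, completes. Q0=[] Q1=[P1] Q2=[]
t=25-29: P1@Q1 runs 4, rem=0, completes. Q0=[] Q1=[] Q2=[]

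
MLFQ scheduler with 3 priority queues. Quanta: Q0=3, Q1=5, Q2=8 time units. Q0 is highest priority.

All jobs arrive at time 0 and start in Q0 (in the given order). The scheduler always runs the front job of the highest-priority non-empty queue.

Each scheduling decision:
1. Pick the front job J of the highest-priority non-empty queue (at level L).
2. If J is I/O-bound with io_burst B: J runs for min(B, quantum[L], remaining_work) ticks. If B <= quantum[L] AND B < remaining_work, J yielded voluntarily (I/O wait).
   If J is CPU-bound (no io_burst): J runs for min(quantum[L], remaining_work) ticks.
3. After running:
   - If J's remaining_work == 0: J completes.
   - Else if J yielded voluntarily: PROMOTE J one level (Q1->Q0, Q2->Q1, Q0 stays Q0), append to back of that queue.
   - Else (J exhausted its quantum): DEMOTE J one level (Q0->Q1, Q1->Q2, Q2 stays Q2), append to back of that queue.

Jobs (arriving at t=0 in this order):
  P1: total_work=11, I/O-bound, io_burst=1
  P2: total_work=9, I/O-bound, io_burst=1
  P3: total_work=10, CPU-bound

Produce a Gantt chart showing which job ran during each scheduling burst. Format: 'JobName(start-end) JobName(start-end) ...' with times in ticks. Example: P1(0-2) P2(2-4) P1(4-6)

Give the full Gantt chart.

Answer: P1(0-1) P2(1-2) P3(2-5) P1(5-6) P2(6-7) P1(7-8) P2(8-9) P1(9-10) P2(10-11) P1(11-12) P2(12-13) P1(13-14) P2(14-15) P1(15-16) P2(16-17) P1(17-18) P2(18-19) P1(19-20) P2(20-21) P1(21-22) P1(22-23) P3(23-28) P3(28-30)

Derivation:
t=0-1: P1@Q0 runs 1, rem=10, I/O yield, promote→Q0. Q0=[P2,P3,P1] Q1=[] Q2=[]
t=1-2: P2@Q0 runs 1, rem=8, I/O yield, promote→Q0. Q0=[P3,P1,P2] Q1=[] Q2=[]
t=2-5: P3@Q0 runs 3, rem=7, quantum used, demote→Q1. Q0=[P1,P2] Q1=[P3] Q2=[]
t=5-6: P1@Q0 runs 1, rem=9, I/O yield, promote→Q0. Q0=[P2,P1] Q1=[P3] Q2=[]
t=6-7: P2@Q0 runs 1, rem=7, I/O yield, promote→Q0. Q0=[P1,P2] Q1=[P3] Q2=[]
t=7-8: P1@Q0 runs 1, rem=8, I/O yield, promote→Q0. Q0=[P2,P1] Q1=[P3] Q2=[]
t=8-9: P2@Q0 runs 1, rem=6, I/O yield, promote→Q0. Q0=[P1,P2] Q1=[P3] Q2=[]
t=9-10: P1@Q0 runs 1, rem=7, I/O yield, promote→Q0. Q0=[P2,P1] Q1=[P3] Q2=[]
t=10-11: P2@Q0 runs 1, rem=5, I/O yield, promote→Q0. Q0=[P1,P2] Q1=[P3] Q2=[]
t=11-12: P1@Q0 runs 1, rem=6, I/O yield, promote→Q0. Q0=[P2,P1] Q1=[P3] Q2=[]
t=12-13: P2@Q0 runs 1, rem=4, I/O yield, promote→Q0. Q0=[P1,P2] Q1=[P3] Q2=[]
t=13-14: P1@Q0 runs 1, rem=5, I/O yield, promote→Q0. Q0=[P2,P1] Q1=[P3] Q2=[]
t=14-15: P2@Q0 runs 1, rem=3, I/O yield, promote→Q0. Q0=[P1,P2] Q1=[P3] Q2=[]
t=15-16: P1@Q0 runs 1, rem=4, I/O yield, promote→Q0. Q0=[P2,P1] Q1=[P3] Q2=[]
t=16-17: P2@Q0 runs 1, rem=2, I/O yield, promote→Q0. Q0=[P1,P2] Q1=[P3] Q2=[]
t=17-18: P1@Q0 runs 1, rem=3, I/O yield, promote→Q0. Q0=[P2,P1] Q1=[P3] Q2=[]
t=18-19: P2@Q0 runs 1, rem=1, I/O yield, promote→Q0. Q0=[P1,P2] Q1=[P3] Q2=[]
t=19-20: P1@Q0 runs 1, rem=2, I/O yield, promote→Q0. Q0=[P2,P1] Q1=[P3] Q2=[]
t=20-21: P2@Q0 runs 1, rem=0, completes. Q0=[P1] Q1=[P3] Q2=[]
t=21-22: P1@Q0 runs 1, rem=1, I/O yield, promote→Q0. Q0=[P1] Q1=[P3] Q2=[]
t=22-23: P1@Q0 runs 1, rem=0, completes. Q0=[] Q1=[P3] Q2=[]
t=23-28: P3@Q1 runs 5, rem=2, quantum used, demote→Q2. Q0=[] Q1=[] Q2=[P3]
t=28-30: P3@Q2 runs 2, rem=0, completes. Q0=[] Q1=[] Q2=[]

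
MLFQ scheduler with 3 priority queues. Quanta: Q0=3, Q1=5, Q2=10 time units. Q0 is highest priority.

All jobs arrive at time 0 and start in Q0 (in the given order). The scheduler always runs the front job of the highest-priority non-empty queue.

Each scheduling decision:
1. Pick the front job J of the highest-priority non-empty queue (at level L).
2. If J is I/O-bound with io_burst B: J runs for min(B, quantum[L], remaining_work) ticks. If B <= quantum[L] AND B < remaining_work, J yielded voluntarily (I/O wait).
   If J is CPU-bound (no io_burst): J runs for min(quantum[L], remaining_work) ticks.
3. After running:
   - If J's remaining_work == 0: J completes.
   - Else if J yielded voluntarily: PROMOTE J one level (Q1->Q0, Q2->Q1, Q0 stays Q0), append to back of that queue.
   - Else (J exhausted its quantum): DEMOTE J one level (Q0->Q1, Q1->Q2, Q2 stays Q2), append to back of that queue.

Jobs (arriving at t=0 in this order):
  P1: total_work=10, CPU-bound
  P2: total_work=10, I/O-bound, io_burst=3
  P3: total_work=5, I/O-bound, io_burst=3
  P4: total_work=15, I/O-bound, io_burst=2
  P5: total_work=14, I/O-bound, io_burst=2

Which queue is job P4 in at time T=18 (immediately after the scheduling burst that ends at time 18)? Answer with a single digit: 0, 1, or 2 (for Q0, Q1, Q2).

Answer: 0

Derivation:
t=0-3: P1@Q0 runs 3, rem=7, quantum used, demote→Q1. Q0=[P2,P3,P4,P5] Q1=[P1] Q2=[]
t=3-6: P2@Q0 runs 3, rem=7, I/O yield, promote→Q0. Q0=[P3,P4,P5,P2] Q1=[P1] Q2=[]
t=6-9: P3@Q0 runs 3, rem=2, I/O yield, promote→Q0. Q0=[P4,P5,P2,P3] Q1=[P1] Q2=[]
t=9-11: P4@Q0 runs 2, rem=13, I/O yield, promote→Q0. Q0=[P5,P2,P3,P4] Q1=[P1] Q2=[]
t=11-13: P5@Q0 runs 2, rem=12, I/O yield, promote→Q0. Q0=[P2,P3,P4,P5] Q1=[P1] Q2=[]
t=13-16: P2@Q0 runs 3, rem=4, I/O yield, promote→Q0. Q0=[P3,P4,P5,P2] Q1=[P1] Q2=[]
t=16-18: P3@Q0 runs 2, rem=0, completes. Q0=[P4,P5,P2] Q1=[P1] Q2=[]
t=18-20: P4@Q0 runs 2, rem=11, I/O yield, promote→Q0. Q0=[P5,P2,P4] Q1=[P1] Q2=[]
t=20-22: P5@Q0 runs 2, rem=10, I/O yield, promote→Q0. Q0=[P2,P4,P5] Q1=[P1] Q2=[]
t=22-25: P2@Q0 runs 3, rem=1, I/O yield, promote→Q0. Q0=[P4,P5,P2] Q1=[P1] Q2=[]
t=25-27: P4@Q0 runs 2, rem=9, I/O yield, promote→Q0. Q0=[P5,P2,P4] Q1=[P1] Q2=[]
t=27-29: P5@Q0 runs 2, rem=8, I/O yield, promote→Q0. Q0=[P2,P4,P5] Q1=[P1] Q2=[]
t=29-30: P2@Q0 runs 1, rem=0, completes. Q0=[P4,P5] Q1=[P1] Q2=[]
t=30-32: P4@Q0 runs 2, rem=7, I/O yield, promote→Q0. Q0=[P5,P4] Q1=[P1] Q2=[]
t=32-34: P5@Q0 runs 2, rem=6, I/O yield, promote→Q0. Q0=[P4,P5] Q1=[P1] Q2=[]
t=34-36: P4@Q0 runs 2, rem=5, I/O yield, promote→Q0. Q0=[P5,P4] Q1=[P1] Q2=[]
t=36-38: P5@Q0 runs 2, rem=4, I/O yield, promote→Q0. Q0=[P4,P5] Q1=[P1] Q2=[]
t=38-40: P4@Q0 runs 2, rem=3, I/O yield, promote→Q0. Q0=[P5,P4] Q1=[P1] Q2=[]
t=40-42: P5@Q0 runs 2, rem=2, I/O yield, promote→Q0. Q0=[P4,P5] Q1=[P1] Q2=[]
t=42-44: P4@Q0 runs 2, rem=1, I/O yield, promote→Q0. Q0=[P5,P4] Q1=[P1] Q2=[]
t=44-46: P5@Q0 runs 2, rem=0, completes. Q0=[P4] Q1=[P1] Q2=[]
t=46-47: P4@Q0 runs 1, rem=0, completes. Q0=[] Q1=[P1] Q2=[]
t=47-52: P1@Q1 runs 5, rem=2, quantum used, demote→Q2. Q0=[] Q1=[] Q2=[P1]
t=52-54: P1@Q2 runs 2, rem=0, completes. Q0=[] Q1=[] Q2=[]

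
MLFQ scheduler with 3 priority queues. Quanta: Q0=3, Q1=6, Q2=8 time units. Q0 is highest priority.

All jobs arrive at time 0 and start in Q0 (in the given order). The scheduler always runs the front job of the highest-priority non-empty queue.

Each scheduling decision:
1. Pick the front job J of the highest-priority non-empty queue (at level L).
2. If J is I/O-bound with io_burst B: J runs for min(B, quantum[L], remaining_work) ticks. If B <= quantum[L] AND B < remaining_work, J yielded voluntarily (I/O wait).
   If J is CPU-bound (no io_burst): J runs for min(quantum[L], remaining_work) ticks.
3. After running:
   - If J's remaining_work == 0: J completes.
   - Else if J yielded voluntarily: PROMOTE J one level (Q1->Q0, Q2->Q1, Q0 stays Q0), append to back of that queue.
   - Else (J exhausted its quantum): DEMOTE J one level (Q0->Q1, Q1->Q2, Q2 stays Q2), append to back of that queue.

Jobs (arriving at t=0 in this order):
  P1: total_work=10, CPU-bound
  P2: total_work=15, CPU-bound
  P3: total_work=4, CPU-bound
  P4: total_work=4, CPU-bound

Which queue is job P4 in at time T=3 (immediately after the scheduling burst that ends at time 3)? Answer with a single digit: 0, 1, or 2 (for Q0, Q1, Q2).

Answer: 0

Derivation:
t=0-3: P1@Q0 runs 3, rem=7, quantum used, demote→Q1. Q0=[P2,P3,P4] Q1=[P1] Q2=[]
t=3-6: P2@Q0 runs 3, rem=12, quantum used, demote→Q1. Q0=[P3,P4] Q1=[P1,P2] Q2=[]
t=6-9: P3@Q0 runs 3, rem=1, quantum used, demote→Q1. Q0=[P4] Q1=[P1,P2,P3] Q2=[]
t=9-12: P4@Q0 runs 3, rem=1, quantum used, demote→Q1. Q0=[] Q1=[P1,P2,P3,P4] Q2=[]
t=12-18: P1@Q1 runs 6, rem=1, quantum used, demote→Q2. Q0=[] Q1=[P2,P3,P4] Q2=[P1]
t=18-24: P2@Q1 runs 6, rem=6, quantum used, demote→Q2. Q0=[] Q1=[P3,P4] Q2=[P1,P2]
t=24-25: P3@Q1 runs 1, rem=0, completes. Q0=[] Q1=[P4] Q2=[P1,P2]
t=25-26: P4@Q1 runs 1, rem=0, completes. Q0=[] Q1=[] Q2=[P1,P2]
t=26-27: P1@Q2 runs 1, rem=0, completes. Q0=[] Q1=[] Q2=[P2]
t=27-33: P2@Q2 runs 6, rem=0, completes. Q0=[] Q1=[] Q2=[]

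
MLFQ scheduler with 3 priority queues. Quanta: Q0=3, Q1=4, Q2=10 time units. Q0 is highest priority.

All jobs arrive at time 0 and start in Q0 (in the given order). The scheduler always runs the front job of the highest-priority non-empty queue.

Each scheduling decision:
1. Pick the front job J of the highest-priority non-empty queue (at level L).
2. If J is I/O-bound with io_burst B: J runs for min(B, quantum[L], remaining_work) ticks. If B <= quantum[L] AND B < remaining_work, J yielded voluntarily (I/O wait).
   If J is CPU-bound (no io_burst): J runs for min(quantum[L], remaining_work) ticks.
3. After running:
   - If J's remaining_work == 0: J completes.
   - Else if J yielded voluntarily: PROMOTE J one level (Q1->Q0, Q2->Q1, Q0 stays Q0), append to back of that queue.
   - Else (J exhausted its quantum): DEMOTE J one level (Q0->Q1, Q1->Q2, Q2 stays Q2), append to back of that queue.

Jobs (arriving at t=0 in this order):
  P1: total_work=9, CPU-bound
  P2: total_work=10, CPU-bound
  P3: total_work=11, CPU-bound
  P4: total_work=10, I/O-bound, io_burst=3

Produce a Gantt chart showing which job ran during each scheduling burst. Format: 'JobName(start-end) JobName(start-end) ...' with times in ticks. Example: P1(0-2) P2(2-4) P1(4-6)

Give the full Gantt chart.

Answer: P1(0-3) P2(3-6) P3(6-9) P4(9-12) P4(12-15) P4(15-18) P4(18-19) P1(19-23) P2(23-27) P3(27-31) P1(31-33) P2(33-36) P3(36-40)

Derivation:
t=0-3: P1@Q0 runs 3, rem=6, quantum used, demote→Q1. Q0=[P2,P3,P4] Q1=[P1] Q2=[]
t=3-6: P2@Q0 runs 3, rem=7, quantum used, demote→Q1. Q0=[P3,P4] Q1=[P1,P2] Q2=[]
t=6-9: P3@Q0 runs 3, rem=8, quantum used, demote→Q1. Q0=[P4] Q1=[P1,P2,P3] Q2=[]
t=9-12: P4@Q0 runs 3, rem=7, I/O yield, promote→Q0. Q0=[P4] Q1=[P1,P2,P3] Q2=[]
t=12-15: P4@Q0 runs 3, rem=4, I/O yield, promote→Q0. Q0=[P4] Q1=[P1,P2,P3] Q2=[]
t=15-18: P4@Q0 runs 3, rem=1, I/O yield, promote→Q0. Q0=[P4] Q1=[P1,P2,P3] Q2=[]
t=18-19: P4@Q0 runs 1, rem=0, completes. Q0=[] Q1=[P1,P2,P3] Q2=[]
t=19-23: P1@Q1 runs 4, rem=2, quantum used, demote→Q2. Q0=[] Q1=[P2,P3] Q2=[P1]
t=23-27: P2@Q1 runs 4, rem=3, quantum used, demote→Q2. Q0=[] Q1=[P3] Q2=[P1,P2]
t=27-31: P3@Q1 runs 4, rem=4, quantum used, demote→Q2. Q0=[] Q1=[] Q2=[P1,P2,P3]
t=31-33: P1@Q2 runs 2, rem=0, completes. Q0=[] Q1=[] Q2=[P2,P3]
t=33-36: P2@Q2 runs 3, rem=0, completes. Q0=[] Q1=[] Q2=[P3]
t=36-40: P3@Q2 runs 4, rem=0, completes. Q0=[] Q1=[] Q2=[]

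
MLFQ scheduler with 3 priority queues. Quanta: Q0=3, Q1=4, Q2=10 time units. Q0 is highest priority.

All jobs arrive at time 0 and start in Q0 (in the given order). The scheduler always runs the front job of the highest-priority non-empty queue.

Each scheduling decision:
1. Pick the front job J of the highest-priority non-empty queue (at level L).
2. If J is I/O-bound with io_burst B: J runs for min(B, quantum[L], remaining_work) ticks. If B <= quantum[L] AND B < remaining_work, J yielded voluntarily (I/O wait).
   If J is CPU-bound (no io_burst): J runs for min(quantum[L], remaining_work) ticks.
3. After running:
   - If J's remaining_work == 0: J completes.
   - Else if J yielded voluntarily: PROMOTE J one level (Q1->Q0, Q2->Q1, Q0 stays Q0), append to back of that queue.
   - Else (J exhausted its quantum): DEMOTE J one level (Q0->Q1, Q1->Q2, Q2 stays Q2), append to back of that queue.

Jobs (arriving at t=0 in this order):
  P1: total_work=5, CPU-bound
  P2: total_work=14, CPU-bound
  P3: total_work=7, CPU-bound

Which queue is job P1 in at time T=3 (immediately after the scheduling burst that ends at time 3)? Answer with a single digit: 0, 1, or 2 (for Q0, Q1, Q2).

Answer: 1

Derivation:
t=0-3: P1@Q0 runs 3, rem=2, quantum used, demote→Q1. Q0=[P2,P3] Q1=[P1] Q2=[]
t=3-6: P2@Q0 runs 3, rem=11, quantum used, demote→Q1. Q0=[P3] Q1=[P1,P2] Q2=[]
t=6-9: P3@Q0 runs 3, rem=4, quantum used, demote→Q1. Q0=[] Q1=[P1,P2,P3] Q2=[]
t=9-11: P1@Q1 runs 2, rem=0, completes. Q0=[] Q1=[P2,P3] Q2=[]
t=11-15: P2@Q1 runs 4, rem=7, quantum used, demote→Q2. Q0=[] Q1=[P3] Q2=[P2]
t=15-19: P3@Q1 runs 4, rem=0, completes. Q0=[] Q1=[] Q2=[P2]
t=19-26: P2@Q2 runs 7, rem=0, completes. Q0=[] Q1=[] Q2=[]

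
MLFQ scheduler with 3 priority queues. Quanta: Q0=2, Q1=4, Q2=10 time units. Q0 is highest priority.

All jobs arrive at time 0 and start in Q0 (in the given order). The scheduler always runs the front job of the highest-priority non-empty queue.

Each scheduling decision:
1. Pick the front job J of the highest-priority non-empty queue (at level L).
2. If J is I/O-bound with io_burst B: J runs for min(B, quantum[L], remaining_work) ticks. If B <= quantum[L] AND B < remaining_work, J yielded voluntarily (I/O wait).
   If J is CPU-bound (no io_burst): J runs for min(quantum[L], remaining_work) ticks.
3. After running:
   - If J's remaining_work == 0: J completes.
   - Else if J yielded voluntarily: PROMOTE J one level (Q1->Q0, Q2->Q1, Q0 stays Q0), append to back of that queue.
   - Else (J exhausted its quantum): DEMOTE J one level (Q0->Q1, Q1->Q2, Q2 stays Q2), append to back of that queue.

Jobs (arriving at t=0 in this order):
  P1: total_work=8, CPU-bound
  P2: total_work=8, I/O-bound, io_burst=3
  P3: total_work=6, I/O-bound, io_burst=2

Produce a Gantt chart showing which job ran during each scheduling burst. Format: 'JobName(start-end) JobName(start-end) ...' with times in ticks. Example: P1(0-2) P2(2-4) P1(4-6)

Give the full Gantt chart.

t=0-2: P1@Q0 runs 2, rem=6, quantum used, demote→Q1. Q0=[P2,P3] Q1=[P1] Q2=[]
t=2-4: P2@Q0 runs 2, rem=6, quantum used, demote→Q1. Q0=[P3] Q1=[P1,P2] Q2=[]
t=4-6: P3@Q0 runs 2, rem=4, I/O yield, promote→Q0. Q0=[P3] Q1=[P1,P2] Q2=[]
t=6-8: P3@Q0 runs 2, rem=2, I/O yield, promote→Q0. Q0=[P3] Q1=[P1,P2] Q2=[]
t=8-10: P3@Q0 runs 2, rem=0, completes. Q0=[] Q1=[P1,P2] Q2=[]
t=10-14: P1@Q1 runs 4, rem=2, quantum used, demote→Q2. Q0=[] Q1=[P2] Q2=[P1]
t=14-17: P2@Q1 runs 3, rem=3, I/O yield, promote→Q0. Q0=[P2] Q1=[] Q2=[P1]
t=17-19: P2@Q0 runs 2, rem=1, quantum used, demote→Q1. Q0=[] Q1=[P2] Q2=[P1]
t=19-20: P2@Q1 runs 1, rem=0, completes. Q0=[] Q1=[] Q2=[P1]
t=20-22: P1@Q2 runs 2, rem=0, completes. Q0=[] Q1=[] Q2=[]

Answer: P1(0-2) P2(2-4) P3(4-6) P3(6-8) P3(8-10) P1(10-14) P2(14-17) P2(17-19) P2(19-20) P1(20-22)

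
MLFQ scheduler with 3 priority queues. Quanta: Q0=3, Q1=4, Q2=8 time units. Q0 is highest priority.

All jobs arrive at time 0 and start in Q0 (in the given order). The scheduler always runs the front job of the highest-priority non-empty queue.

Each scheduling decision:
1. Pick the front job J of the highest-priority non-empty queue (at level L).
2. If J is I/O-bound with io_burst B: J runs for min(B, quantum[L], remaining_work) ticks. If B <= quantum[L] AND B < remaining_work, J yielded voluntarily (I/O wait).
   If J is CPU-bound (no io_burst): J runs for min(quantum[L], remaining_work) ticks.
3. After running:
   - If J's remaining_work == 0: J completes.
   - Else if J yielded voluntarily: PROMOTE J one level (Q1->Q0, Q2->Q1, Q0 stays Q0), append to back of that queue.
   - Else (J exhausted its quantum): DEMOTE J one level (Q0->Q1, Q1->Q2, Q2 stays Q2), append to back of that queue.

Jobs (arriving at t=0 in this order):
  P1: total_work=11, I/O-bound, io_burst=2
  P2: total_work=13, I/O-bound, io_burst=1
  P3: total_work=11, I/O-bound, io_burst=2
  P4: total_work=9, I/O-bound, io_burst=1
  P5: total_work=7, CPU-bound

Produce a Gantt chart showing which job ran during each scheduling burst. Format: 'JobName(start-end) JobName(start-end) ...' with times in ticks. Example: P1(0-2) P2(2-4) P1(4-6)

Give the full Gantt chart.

t=0-2: P1@Q0 runs 2, rem=9, I/O yield, promote→Q0. Q0=[P2,P3,P4,P5,P1] Q1=[] Q2=[]
t=2-3: P2@Q0 runs 1, rem=12, I/O yield, promote→Q0. Q0=[P3,P4,P5,P1,P2] Q1=[] Q2=[]
t=3-5: P3@Q0 runs 2, rem=9, I/O yield, promote→Q0. Q0=[P4,P5,P1,P2,P3] Q1=[] Q2=[]
t=5-6: P4@Q0 runs 1, rem=8, I/O yield, promote→Q0. Q0=[P5,P1,P2,P3,P4] Q1=[] Q2=[]
t=6-9: P5@Q0 runs 3, rem=4, quantum used, demote→Q1. Q0=[P1,P2,P3,P4] Q1=[P5] Q2=[]
t=9-11: P1@Q0 runs 2, rem=7, I/O yield, promote→Q0. Q0=[P2,P3,P4,P1] Q1=[P5] Q2=[]
t=11-12: P2@Q0 runs 1, rem=11, I/O yield, promote→Q0. Q0=[P3,P4,P1,P2] Q1=[P5] Q2=[]
t=12-14: P3@Q0 runs 2, rem=7, I/O yield, promote→Q0. Q0=[P4,P1,P2,P3] Q1=[P5] Q2=[]
t=14-15: P4@Q0 runs 1, rem=7, I/O yield, promote→Q0. Q0=[P1,P2,P3,P4] Q1=[P5] Q2=[]
t=15-17: P1@Q0 runs 2, rem=5, I/O yield, promote→Q0. Q0=[P2,P3,P4,P1] Q1=[P5] Q2=[]
t=17-18: P2@Q0 runs 1, rem=10, I/O yield, promote→Q0. Q0=[P3,P4,P1,P2] Q1=[P5] Q2=[]
t=18-20: P3@Q0 runs 2, rem=5, I/O yield, promote→Q0. Q0=[P4,P1,P2,P3] Q1=[P5] Q2=[]
t=20-21: P4@Q0 runs 1, rem=6, I/O yield, promote→Q0. Q0=[P1,P2,P3,P4] Q1=[P5] Q2=[]
t=21-23: P1@Q0 runs 2, rem=3, I/O yield, promote→Q0. Q0=[P2,P3,P4,P1] Q1=[P5] Q2=[]
t=23-24: P2@Q0 runs 1, rem=9, I/O yield, promote→Q0. Q0=[P3,P4,P1,P2] Q1=[P5] Q2=[]
t=24-26: P3@Q0 runs 2, rem=3, I/O yield, promote→Q0. Q0=[P4,P1,P2,P3] Q1=[P5] Q2=[]
t=26-27: P4@Q0 runs 1, rem=5, I/O yield, promote→Q0. Q0=[P1,P2,P3,P4] Q1=[P5] Q2=[]
t=27-29: P1@Q0 runs 2, rem=1, I/O yield, promote→Q0. Q0=[P2,P3,P4,P1] Q1=[P5] Q2=[]
t=29-30: P2@Q0 runs 1, rem=8, I/O yield, promote→Q0. Q0=[P3,P4,P1,P2] Q1=[P5] Q2=[]
t=30-32: P3@Q0 runs 2, rem=1, I/O yield, promote→Q0. Q0=[P4,P1,P2,P3] Q1=[P5] Q2=[]
t=32-33: P4@Q0 runs 1, rem=4, I/O yield, promote→Q0. Q0=[P1,P2,P3,P4] Q1=[P5] Q2=[]
t=33-34: P1@Q0 runs 1, rem=0, completes. Q0=[P2,P3,P4] Q1=[P5] Q2=[]
t=34-35: P2@Q0 runs 1, rem=7, I/O yield, promote→Q0. Q0=[P3,P4,P2] Q1=[P5] Q2=[]
t=35-36: P3@Q0 runs 1, rem=0, completes. Q0=[P4,P2] Q1=[P5] Q2=[]
t=36-37: P4@Q0 runs 1, rem=3, I/O yield, promote→Q0. Q0=[P2,P4] Q1=[P5] Q2=[]
t=37-38: P2@Q0 runs 1, rem=6, I/O yield, promote→Q0. Q0=[P4,P2] Q1=[P5] Q2=[]
t=38-39: P4@Q0 runs 1, rem=2, I/O yield, promote→Q0. Q0=[P2,P4] Q1=[P5] Q2=[]
t=39-40: P2@Q0 runs 1, rem=5, I/O yield, promote→Q0. Q0=[P4,P2] Q1=[P5] Q2=[]
t=40-41: P4@Q0 runs 1, rem=1, I/O yield, promote→Q0. Q0=[P2,P4] Q1=[P5] Q2=[]
t=41-42: P2@Q0 runs 1, rem=4, I/O yield, promote→Q0. Q0=[P4,P2] Q1=[P5] Q2=[]
t=42-43: P4@Q0 runs 1, rem=0, completes. Q0=[P2] Q1=[P5] Q2=[]
t=43-44: P2@Q0 runs 1, rem=3, I/O yield, promote→Q0. Q0=[P2] Q1=[P5] Q2=[]
t=44-45: P2@Q0 runs 1, rem=2, I/O yield, promote→Q0. Q0=[P2] Q1=[P5] Q2=[]
t=45-46: P2@Q0 runs 1, rem=1, I/O yield, promote→Q0. Q0=[P2] Q1=[P5] Q2=[]
t=46-47: P2@Q0 runs 1, rem=0, completes. Q0=[] Q1=[P5] Q2=[]
t=47-51: P5@Q1 runs 4, rem=0, completes. Q0=[] Q1=[] Q2=[]

Answer: P1(0-2) P2(2-3) P3(3-5) P4(5-6) P5(6-9) P1(9-11) P2(11-12) P3(12-14) P4(14-15) P1(15-17) P2(17-18) P3(18-20) P4(20-21) P1(21-23) P2(23-24) P3(24-26) P4(26-27) P1(27-29) P2(29-30) P3(30-32) P4(32-33) P1(33-34) P2(34-35) P3(35-36) P4(36-37) P2(37-38) P4(38-39) P2(39-40) P4(40-41) P2(41-42) P4(42-43) P2(43-44) P2(44-45) P2(45-46) P2(46-47) P5(47-51)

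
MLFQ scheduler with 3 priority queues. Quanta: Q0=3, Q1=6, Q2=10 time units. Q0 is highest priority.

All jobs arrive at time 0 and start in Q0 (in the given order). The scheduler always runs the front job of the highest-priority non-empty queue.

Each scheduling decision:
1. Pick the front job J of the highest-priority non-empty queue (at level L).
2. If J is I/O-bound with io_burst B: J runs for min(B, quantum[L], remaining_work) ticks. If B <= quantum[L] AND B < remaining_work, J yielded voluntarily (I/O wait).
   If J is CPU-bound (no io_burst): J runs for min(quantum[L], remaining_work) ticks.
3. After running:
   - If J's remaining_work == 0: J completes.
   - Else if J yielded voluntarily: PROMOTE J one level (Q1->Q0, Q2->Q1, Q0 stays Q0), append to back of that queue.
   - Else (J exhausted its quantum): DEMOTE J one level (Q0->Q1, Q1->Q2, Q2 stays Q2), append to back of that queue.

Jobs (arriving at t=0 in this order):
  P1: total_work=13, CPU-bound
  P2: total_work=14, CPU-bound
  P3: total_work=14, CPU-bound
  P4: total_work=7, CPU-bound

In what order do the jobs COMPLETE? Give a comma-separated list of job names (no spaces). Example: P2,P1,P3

Answer: P4,P1,P2,P3

Derivation:
t=0-3: P1@Q0 runs 3, rem=10, quantum used, demote→Q1. Q0=[P2,P3,P4] Q1=[P1] Q2=[]
t=3-6: P2@Q0 runs 3, rem=11, quantum used, demote→Q1. Q0=[P3,P4] Q1=[P1,P2] Q2=[]
t=6-9: P3@Q0 runs 3, rem=11, quantum used, demote→Q1. Q0=[P4] Q1=[P1,P2,P3] Q2=[]
t=9-12: P4@Q0 runs 3, rem=4, quantum used, demote→Q1. Q0=[] Q1=[P1,P2,P3,P4] Q2=[]
t=12-18: P1@Q1 runs 6, rem=4, quantum used, demote→Q2. Q0=[] Q1=[P2,P3,P4] Q2=[P1]
t=18-24: P2@Q1 runs 6, rem=5, quantum used, demote→Q2. Q0=[] Q1=[P3,P4] Q2=[P1,P2]
t=24-30: P3@Q1 runs 6, rem=5, quantum used, demote→Q2. Q0=[] Q1=[P4] Q2=[P1,P2,P3]
t=30-34: P4@Q1 runs 4, rem=0, completes. Q0=[] Q1=[] Q2=[P1,P2,P3]
t=34-38: P1@Q2 runs 4, rem=0, completes. Q0=[] Q1=[] Q2=[P2,P3]
t=38-43: P2@Q2 runs 5, rem=0, completes. Q0=[] Q1=[] Q2=[P3]
t=43-48: P3@Q2 runs 5, rem=0, completes. Q0=[] Q1=[] Q2=[]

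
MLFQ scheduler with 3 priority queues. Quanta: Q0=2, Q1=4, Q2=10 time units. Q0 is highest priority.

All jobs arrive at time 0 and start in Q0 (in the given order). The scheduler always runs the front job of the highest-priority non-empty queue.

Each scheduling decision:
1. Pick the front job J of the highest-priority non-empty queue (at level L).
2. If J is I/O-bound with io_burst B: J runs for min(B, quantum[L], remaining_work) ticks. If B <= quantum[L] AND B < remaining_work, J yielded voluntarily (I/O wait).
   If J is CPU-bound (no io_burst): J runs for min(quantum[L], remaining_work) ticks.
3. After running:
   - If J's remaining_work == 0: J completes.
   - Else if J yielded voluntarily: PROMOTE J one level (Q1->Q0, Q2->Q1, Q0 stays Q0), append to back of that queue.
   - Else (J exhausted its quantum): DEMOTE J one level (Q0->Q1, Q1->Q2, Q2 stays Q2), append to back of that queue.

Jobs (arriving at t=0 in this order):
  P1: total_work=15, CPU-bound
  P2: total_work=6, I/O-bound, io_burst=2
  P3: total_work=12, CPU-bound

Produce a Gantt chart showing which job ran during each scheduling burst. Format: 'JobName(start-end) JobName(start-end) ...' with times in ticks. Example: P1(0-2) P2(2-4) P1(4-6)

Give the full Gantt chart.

t=0-2: P1@Q0 runs 2, rem=13, quantum used, demote→Q1. Q0=[P2,P3] Q1=[P1] Q2=[]
t=2-4: P2@Q0 runs 2, rem=4, I/O yield, promote→Q0. Q0=[P3,P2] Q1=[P1] Q2=[]
t=4-6: P3@Q0 runs 2, rem=10, quantum used, demote→Q1. Q0=[P2] Q1=[P1,P3] Q2=[]
t=6-8: P2@Q0 runs 2, rem=2, I/O yield, promote→Q0. Q0=[P2] Q1=[P1,P3] Q2=[]
t=8-10: P2@Q0 runs 2, rem=0, completes. Q0=[] Q1=[P1,P3] Q2=[]
t=10-14: P1@Q1 runs 4, rem=9, quantum used, demote→Q2. Q0=[] Q1=[P3] Q2=[P1]
t=14-18: P3@Q1 runs 4, rem=6, quantum used, demote→Q2. Q0=[] Q1=[] Q2=[P1,P3]
t=18-27: P1@Q2 runs 9, rem=0, completes. Q0=[] Q1=[] Q2=[P3]
t=27-33: P3@Q2 runs 6, rem=0, completes. Q0=[] Q1=[] Q2=[]

Answer: P1(0-2) P2(2-4) P3(4-6) P2(6-8) P2(8-10) P1(10-14) P3(14-18) P1(18-27) P3(27-33)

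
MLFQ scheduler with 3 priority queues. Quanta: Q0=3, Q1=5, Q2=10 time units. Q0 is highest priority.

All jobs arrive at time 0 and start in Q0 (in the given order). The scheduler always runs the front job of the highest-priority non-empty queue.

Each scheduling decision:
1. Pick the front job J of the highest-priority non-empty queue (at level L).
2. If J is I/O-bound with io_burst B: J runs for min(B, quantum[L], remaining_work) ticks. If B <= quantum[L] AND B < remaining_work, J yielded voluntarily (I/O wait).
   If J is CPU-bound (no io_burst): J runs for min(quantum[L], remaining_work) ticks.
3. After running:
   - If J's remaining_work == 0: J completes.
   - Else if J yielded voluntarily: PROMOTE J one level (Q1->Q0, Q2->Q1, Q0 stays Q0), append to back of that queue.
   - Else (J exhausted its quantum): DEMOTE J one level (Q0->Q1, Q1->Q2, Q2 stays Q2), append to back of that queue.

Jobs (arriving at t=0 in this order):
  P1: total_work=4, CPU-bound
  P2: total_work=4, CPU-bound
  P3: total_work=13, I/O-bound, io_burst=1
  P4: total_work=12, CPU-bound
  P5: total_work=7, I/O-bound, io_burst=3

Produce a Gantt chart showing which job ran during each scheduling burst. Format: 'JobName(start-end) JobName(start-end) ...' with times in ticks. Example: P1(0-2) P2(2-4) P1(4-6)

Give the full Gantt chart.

Answer: P1(0-3) P2(3-6) P3(6-7) P4(7-10) P5(10-13) P3(13-14) P5(14-17) P3(17-18) P5(18-19) P3(19-20) P3(20-21) P3(21-22) P3(22-23) P3(23-24) P3(24-25) P3(25-26) P3(26-27) P3(27-28) P3(28-29) P1(29-30) P2(30-31) P4(31-36) P4(36-40)

Derivation:
t=0-3: P1@Q0 runs 3, rem=1, quantum used, demote→Q1. Q0=[P2,P3,P4,P5] Q1=[P1] Q2=[]
t=3-6: P2@Q0 runs 3, rem=1, quantum used, demote→Q1. Q0=[P3,P4,P5] Q1=[P1,P2] Q2=[]
t=6-7: P3@Q0 runs 1, rem=12, I/O yield, promote→Q0. Q0=[P4,P5,P3] Q1=[P1,P2] Q2=[]
t=7-10: P4@Q0 runs 3, rem=9, quantum used, demote→Q1. Q0=[P5,P3] Q1=[P1,P2,P4] Q2=[]
t=10-13: P5@Q0 runs 3, rem=4, I/O yield, promote→Q0. Q0=[P3,P5] Q1=[P1,P2,P4] Q2=[]
t=13-14: P3@Q0 runs 1, rem=11, I/O yield, promote→Q0. Q0=[P5,P3] Q1=[P1,P2,P4] Q2=[]
t=14-17: P5@Q0 runs 3, rem=1, I/O yield, promote→Q0. Q0=[P3,P5] Q1=[P1,P2,P4] Q2=[]
t=17-18: P3@Q0 runs 1, rem=10, I/O yield, promote→Q0. Q0=[P5,P3] Q1=[P1,P2,P4] Q2=[]
t=18-19: P5@Q0 runs 1, rem=0, completes. Q0=[P3] Q1=[P1,P2,P4] Q2=[]
t=19-20: P3@Q0 runs 1, rem=9, I/O yield, promote→Q0. Q0=[P3] Q1=[P1,P2,P4] Q2=[]
t=20-21: P3@Q0 runs 1, rem=8, I/O yield, promote→Q0. Q0=[P3] Q1=[P1,P2,P4] Q2=[]
t=21-22: P3@Q0 runs 1, rem=7, I/O yield, promote→Q0. Q0=[P3] Q1=[P1,P2,P4] Q2=[]
t=22-23: P3@Q0 runs 1, rem=6, I/O yield, promote→Q0. Q0=[P3] Q1=[P1,P2,P4] Q2=[]
t=23-24: P3@Q0 runs 1, rem=5, I/O yield, promote→Q0. Q0=[P3] Q1=[P1,P2,P4] Q2=[]
t=24-25: P3@Q0 runs 1, rem=4, I/O yield, promote→Q0. Q0=[P3] Q1=[P1,P2,P4] Q2=[]
t=25-26: P3@Q0 runs 1, rem=3, I/O yield, promote→Q0. Q0=[P3] Q1=[P1,P2,P4] Q2=[]
t=26-27: P3@Q0 runs 1, rem=2, I/O yield, promote→Q0. Q0=[P3] Q1=[P1,P2,P4] Q2=[]
t=27-28: P3@Q0 runs 1, rem=1, I/O yield, promote→Q0. Q0=[P3] Q1=[P1,P2,P4] Q2=[]
t=28-29: P3@Q0 runs 1, rem=0, completes. Q0=[] Q1=[P1,P2,P4] Q2=[]
t=29-30: P1@Q1 runs 1, rem=0, completes. Q0=[] Q1=[P2,P4] Q2=[]
t=30-31: P2@Q1 runs 1, rem=0, completes. Q0=[] Q1=[P4] Q2=[]
t=31-36: P4@Q1 runs 5, rem=4, quantum used, demote→Q2. Q0=[] Q1=[] Q2=[P4]
t=36-40: P4@Q2 runs 4, rem=0, completes. Q0=[] Q1=[] Q2=[]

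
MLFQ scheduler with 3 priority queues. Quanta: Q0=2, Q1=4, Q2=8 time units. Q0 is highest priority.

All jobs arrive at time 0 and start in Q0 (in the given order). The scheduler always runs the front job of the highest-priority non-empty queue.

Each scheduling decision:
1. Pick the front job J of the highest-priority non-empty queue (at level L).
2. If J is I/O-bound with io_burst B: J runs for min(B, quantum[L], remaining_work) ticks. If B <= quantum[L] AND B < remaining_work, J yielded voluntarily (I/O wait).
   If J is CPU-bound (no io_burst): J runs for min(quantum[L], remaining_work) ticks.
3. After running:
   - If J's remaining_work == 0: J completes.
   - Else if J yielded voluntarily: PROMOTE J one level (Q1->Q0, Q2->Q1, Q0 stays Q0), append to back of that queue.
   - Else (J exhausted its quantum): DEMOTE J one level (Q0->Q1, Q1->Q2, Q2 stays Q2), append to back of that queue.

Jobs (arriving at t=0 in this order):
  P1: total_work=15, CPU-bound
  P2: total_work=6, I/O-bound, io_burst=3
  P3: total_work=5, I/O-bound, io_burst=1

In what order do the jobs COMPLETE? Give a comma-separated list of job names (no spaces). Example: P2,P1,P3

t=0-2: P1@Q0 runs 2, rem=13, quantum used, demote→Q1. Q0=[P2,P3] Q1=[P1] Q2=[]
t=2-4: P2@Q0 runs 2, rem=4, quantum used, demote→Q1. Q0=[P3] Q1=[P1,P2] Q2=[]
t=4-5: P3@Q0 runs 1, rem=4, I/O yield, promote→Q0. Q0=[P3] Q1=[P1,P2] Q2=[]
t=5-6: P3@Q0 runs 1, rem=3, I/O yield, promote→Q0. Q0=[P3] Q1=[P1,P2] Q2=[]
t=6-7: P3@Q0 runs 1, rem=2, I/O yield, promote→Q0. Q0=[P3] Q1=[P1,P2] Q2=[]
t=7-8: P3@Q0 runs 1, rem=1, I/O yield, promote→Q0. Q0=[P3] Q1=[P1,P2] Q2=[]
t=8-9: P3@Q0 runs 1, rem=0, completes. Q0=[] Q1=[P1,P2] Q2=[]
t=9-13: P1@Q1 runs 4, rem=9, quantum used, demote→Q2. Q0=[] Q1=[P2] Q2=[P1]
t=13-16: P2@Q1 runs 3, rem=1, I/O yield, promote→Q0. Q0=[P2] Q1=[] Q2=[P1]
t=16-17: P2@Q0 runs 1, rem=0, completes. Q0=[] Q1=[] Q2=[P1]
t=17-25: P1@Q2 runs 8, rem=1, quantum used, demote→Q2. Q0=[] Q1=[] Q2=[P1]
t=25-26: P1@Q2 runs 1, rem=0, completes. Q0=[] Q1=[] Q2=[]

Answer: P3,P2,P1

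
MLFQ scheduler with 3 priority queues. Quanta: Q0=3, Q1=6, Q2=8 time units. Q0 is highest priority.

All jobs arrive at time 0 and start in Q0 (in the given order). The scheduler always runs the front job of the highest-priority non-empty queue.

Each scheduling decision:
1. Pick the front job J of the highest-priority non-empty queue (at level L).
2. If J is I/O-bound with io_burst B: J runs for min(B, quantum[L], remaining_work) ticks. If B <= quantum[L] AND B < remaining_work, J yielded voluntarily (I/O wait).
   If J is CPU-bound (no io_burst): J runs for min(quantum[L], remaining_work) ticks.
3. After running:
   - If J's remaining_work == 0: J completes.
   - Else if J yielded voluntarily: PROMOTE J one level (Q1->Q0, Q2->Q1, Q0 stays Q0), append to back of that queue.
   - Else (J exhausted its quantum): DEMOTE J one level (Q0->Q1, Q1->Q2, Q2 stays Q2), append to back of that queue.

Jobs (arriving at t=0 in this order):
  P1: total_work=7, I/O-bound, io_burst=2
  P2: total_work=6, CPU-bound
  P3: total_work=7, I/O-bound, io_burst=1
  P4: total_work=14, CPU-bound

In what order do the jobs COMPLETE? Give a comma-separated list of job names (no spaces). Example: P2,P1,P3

Answer: P1,P3,P2,P4

Derivation:
t=0-2: P1@Q0 runs 2, rem=5, I/O yield, promote→Q0. Q0=[P2,P3,P4,P1] Q1=[] Q2=[]
t=2-5: P2@Q0 runs 3, rem=3, quantum used, demote→Q1. Q0=[P3,P4,P1] Q1=[P2] Q2=[]
t=5-6: P3@Q0 runs 1, rem=6, I/O yield, promote→Q0. Q0=[P4,P1,P3] Q1=[P2] Q2=[]
t=6-9: P4@Q0 runs 3, rem=11, quantum used, demote→Q1. Q0=[P1,P3] Q1=[P2,P4] Q2=[]
t=9-11: P1@Q0 runs 2, rem=3, I/O yield, promote→Q0. Q0=[P3,P1] Q1=[P2,P4] Q2=[]
t=11-12: P3@Q0 runs 1, rem=5, I/O yield, promote→Q0. Q0=[P1,P3] Q1=[P2,P4] Q2=[]
t=12-14: P1@Q0 runs 2, rem=1, I/O yield, promote→Q0. Q0=[P3,P1] Q1=[P2,P4] Q2=[]
t=14-15: P3@Q0 runs 1, rem=4, I/O yield, promote→Q0. Q0=[P1,P3] Q1=[P2,P4] Q2=[]
t=15-16: P1@Q0 runs 1, rem=0, completes. Q0=[P3] Q1=[P2,P4] Q2=[]
t=16-17: P3@Q0 runs 1, rem=3, I/O yield, promote→Q0. Q0=[P3] Q1=[P2,P4] Q2=[]
t=17-18: P3@Q0 runs 1, rem=2, I/O yield, promote→Q0. Q0=[P3] Q1=[P2,P4] Q2=[]
t=18-19: P3@Q0 runs 1, rem=1, I/O yield, promote→Q0. Q0=[P3] Q1=[P2,P4] Q2=[]
t=19-20: P3@Q0 runs 1, rem=0, completes. Q0=[] Q1=[P2,P4] Q2=[]
t=20-23: P2@Q1 runs 3, rem=0, completes. Q0=[] Q1=[P4] Q2=[]
t=23-29: P4@Q1 runs 6, rem=5, quantum used, demote→Q2. Q0=[] Q1=[] Q2=[P4]
t=29-34: P4@Q2 runs 5, rem=0, completes. Q0=[] Q1=[] Q2=[]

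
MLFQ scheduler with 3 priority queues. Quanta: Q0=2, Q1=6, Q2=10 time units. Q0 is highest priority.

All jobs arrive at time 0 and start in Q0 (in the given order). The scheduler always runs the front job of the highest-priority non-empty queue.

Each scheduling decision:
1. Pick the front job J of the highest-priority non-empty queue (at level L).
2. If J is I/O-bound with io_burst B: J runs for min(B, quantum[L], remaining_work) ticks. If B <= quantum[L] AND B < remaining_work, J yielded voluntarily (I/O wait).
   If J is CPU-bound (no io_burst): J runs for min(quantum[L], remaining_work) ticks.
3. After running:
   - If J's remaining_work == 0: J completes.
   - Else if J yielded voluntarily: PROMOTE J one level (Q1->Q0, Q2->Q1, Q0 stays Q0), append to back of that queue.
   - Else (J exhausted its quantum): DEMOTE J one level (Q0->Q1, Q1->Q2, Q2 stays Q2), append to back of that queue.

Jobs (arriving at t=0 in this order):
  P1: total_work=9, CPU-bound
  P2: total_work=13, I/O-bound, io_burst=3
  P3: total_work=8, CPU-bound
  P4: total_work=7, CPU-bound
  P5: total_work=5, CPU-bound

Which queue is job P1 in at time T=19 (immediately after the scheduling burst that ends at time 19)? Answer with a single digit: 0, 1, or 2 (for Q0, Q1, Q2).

Answer: 2

Derivation:
t=0-2: P1@Q0 runs 2, rem=7, quantum used, demote→Q1. Q0=[P2,P3,P4,P5] Q1=[P1] Q2=[]
t=2-4: P2@Q0 runs 2, rem=11, quantum used, demote→Q1. Q0=[P3,P4,P5] Q1=[P1,P2] Q2=[]
t=4-6: P3@Q0 runs 2, rem=6, quantum used, demote→Q1. Q0=[P4,P5] Q1=[P1,P2,P3] Q2=[]
t=6-8: P4@Q0 runs 2, rem=5, quantum used, demote→Q1. Q0=[P5] Q1=[P1,P2,P3,P4] Q2=[]
t=8-10: P5@Q0 runs 2, rem=3, quantum used, demote→Q1. Q0=[] Q1=[P1,P2,P3,P4,P5] Q2=[]
t=10-16: P1@Q1 runs 6, rem=1, quantum used, demote→Q2. Q0=[] Q1=[P2,P3,P4,P5] Q2=[P1]
t=16-19: P2@Q1 runs 3, rem=8, I/O yield, promote→Q0. Q0=[P2] Q1=[P3,P4,P5] Q2=[P1]
t=19-21: P2@Q0 runs 2, rem=6, quantum used, demote→Q1. Q0=[] Q1=[P3,P4,P5,P2] Q2=[P1]
t=21-27: P3@Q1 runs 6, rem=0, completes. Q0=[] Q1=[P4,P5,P2] Q2=[P1]
t=27-32: P4@Q1 runs 5, rem=0, completes. Q0=[] Q1=[P5,P2] Q2=[P1]
t=32-35: P5@Q1 runs 3, rem=0, completes. Q0=[] Q1=[P2] Q2=[P1]
t=35-38: P2@Q1 runs 3, rem=3, I/O yield, promote→Q0. Q0=[P2] Q1=[] Q2=[P1]
t=38-40: P2@Q0 runs 2, rem=1, quantum used, demote→Q1. Q0=[] Q1=[P2] Q2=[P1]
t=40-41: P2@Q1 runs 1, rem=0, completes. Q0=[] Q1=[] Q2=[P1]
t=41-42: P1@Q2 runs 1, rem=0, completes. Q0=[] Q1=[] Q2=[]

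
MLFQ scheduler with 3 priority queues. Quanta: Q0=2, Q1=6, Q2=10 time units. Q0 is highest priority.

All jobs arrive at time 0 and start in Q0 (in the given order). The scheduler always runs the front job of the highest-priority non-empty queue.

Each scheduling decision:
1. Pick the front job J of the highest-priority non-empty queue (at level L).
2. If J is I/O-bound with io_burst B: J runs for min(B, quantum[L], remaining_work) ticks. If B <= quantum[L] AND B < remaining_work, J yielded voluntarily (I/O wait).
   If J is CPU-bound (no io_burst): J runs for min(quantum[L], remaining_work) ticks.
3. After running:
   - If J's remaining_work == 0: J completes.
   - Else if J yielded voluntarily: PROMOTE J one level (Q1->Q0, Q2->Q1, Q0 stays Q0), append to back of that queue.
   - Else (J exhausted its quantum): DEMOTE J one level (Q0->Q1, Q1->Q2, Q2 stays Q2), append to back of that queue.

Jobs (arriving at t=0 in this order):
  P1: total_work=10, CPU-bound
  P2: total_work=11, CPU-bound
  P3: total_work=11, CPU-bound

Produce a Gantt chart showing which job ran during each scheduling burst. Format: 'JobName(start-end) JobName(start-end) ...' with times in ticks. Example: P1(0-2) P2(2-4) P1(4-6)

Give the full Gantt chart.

Answer: P1(0-2) P2(2-4) P3(4-6) P1(6-12) P2(12-18) P3(18-24) P1(24-26) P2(26-29) P3(29-32)

Derivation:
t=0-2: P1@Q0 runs 2, rem=8, quantum used, demote→Q1. Q0=[P2,P3] Q1=[P1] Q2=[]
t=2-4: P2@Q0 runs 2, rem=9, quantum used, demote→Q1. Q0=[P3] Q1=[P1,P2] Q2=[]
t=4-6: P3@Q0 runs 2, rem=9, quantum used, demote→Q1. Q0=[] Q1=[P1,P2,P3] Q2=[]
t=6-12: P1@Q1 runs 6, rem=2, quantum used, demote→Q2. Q0=[] Q1=[P2,P3] Q2=[P1]
t=12-18: P2@Q1 runs 6, rem=3, quantum used, demote→Q2. Q0=[] Q1=[P3] Q2=[P1,P2]
t=18-24: P3@Q1 runs 6, rem=3, quantum used, demote→Q2. Q0=[] Q1=[] Q2=[P1,P2,P3]
t=24-26: P1@Q2 runs 2, rem=0, completes. Q0=[] Q1=[] Q2=[P2,P3]
t=26-29: P2@Q2 runs 3, rem=0, completes. Q0=[] Q1=[] Q2=[P3]
t=29-32: P3@Q2 runs 3, rem=0, completes. Q0=[] Q1=[] Q2=[]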